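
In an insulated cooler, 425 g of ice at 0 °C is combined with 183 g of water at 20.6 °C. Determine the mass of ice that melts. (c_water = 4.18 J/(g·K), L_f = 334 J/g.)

m_melted ≈ 47.2 g

Heat available from the water dropping to 0 °C: 183×4.18×20.6 = 15758 J.
Fully melting the ice requires m_ice L_f = 425×334 = 141950 J.
Since 15758 < 141950 J, not all the ice melts; equilibrium is at 0 °C.
m_melt = 15758 / L_f = 47.18 g.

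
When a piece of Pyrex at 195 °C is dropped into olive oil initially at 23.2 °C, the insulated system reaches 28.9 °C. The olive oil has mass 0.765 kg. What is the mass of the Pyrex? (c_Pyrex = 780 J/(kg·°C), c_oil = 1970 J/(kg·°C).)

Heat lost by the Pyrex = heat gained by the oil:
m×780×(195 − 28.9) = 0.765×1970×(28.9 − 23.2)
129558 m = 8590.2  ⇒  m ≈ 0.0663 kg

m ≈ 0.0663 kg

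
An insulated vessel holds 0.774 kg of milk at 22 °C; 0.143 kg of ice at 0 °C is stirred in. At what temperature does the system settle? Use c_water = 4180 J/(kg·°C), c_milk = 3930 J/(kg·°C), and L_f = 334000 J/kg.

Sum of m c ΔT and latent-heat terms is zero:
melt ice: 0.143·334000 = 47762
  meltwater 0→T: 0.143·4180·T = 597.74 T
  milk: 3041.8(T − 22)
3639.6 T = 66920 − 47762 = 19158
T ≈ 5.26 °C — above 0 °C, consistent with complete melting.

T_f ≈ 5.3 °C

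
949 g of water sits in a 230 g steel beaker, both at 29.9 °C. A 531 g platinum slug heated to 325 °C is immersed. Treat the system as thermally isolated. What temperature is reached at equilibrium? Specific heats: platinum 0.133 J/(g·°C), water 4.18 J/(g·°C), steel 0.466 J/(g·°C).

T_f ≈ 34.9 °C

Net heat exchanged in the isolated system is zero:
531·0.133·(T − 325) + 949·4.18·(T − 29.9) + 230·0.466·(T − 29.9) = 0
70.62(T − 325) + 3966.8(T − 29.9) + 107.18(T − 29.9) = 0
4144.6 T = 144765
T = 144765 / 4144.6 = 34.9 °C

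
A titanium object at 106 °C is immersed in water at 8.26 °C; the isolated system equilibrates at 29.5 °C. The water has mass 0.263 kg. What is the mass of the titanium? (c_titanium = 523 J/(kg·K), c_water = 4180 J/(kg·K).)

Let T be the final temperature. ΣQ_i = 0:
m×523×(29.5 − 106) + 0.263×4180×(29.5 − 8.26) = 0
-40010 m = -23350
m = -23350/-40010 ≈ 0.5836 kg

m ≈ 0.584 kg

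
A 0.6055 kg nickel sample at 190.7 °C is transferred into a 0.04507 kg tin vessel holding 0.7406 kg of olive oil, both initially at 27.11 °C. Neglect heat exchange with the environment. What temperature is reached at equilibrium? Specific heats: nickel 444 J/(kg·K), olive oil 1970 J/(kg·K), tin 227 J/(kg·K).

Setting the total heat transfer to zero:
0.6055*444*(T − 190.7) + 0.7406*1970*(T − 27.11) + 0.04507*227*(T − 27.11) = 0
268.84(T − 190.7) + 1459(T − 27.11) + 10.23(T − 27.11) = 0
(268.84 + 1459 + 10.23) T = 268.84*190.7 + 1459*27.11 + 10.23*27.11
T ≈ 52.41 °C

T_f ≈ 52.4 °C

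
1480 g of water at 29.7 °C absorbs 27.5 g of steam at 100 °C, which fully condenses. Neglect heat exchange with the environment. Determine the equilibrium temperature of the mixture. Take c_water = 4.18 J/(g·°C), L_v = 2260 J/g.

T_f ≈ 40.8 °C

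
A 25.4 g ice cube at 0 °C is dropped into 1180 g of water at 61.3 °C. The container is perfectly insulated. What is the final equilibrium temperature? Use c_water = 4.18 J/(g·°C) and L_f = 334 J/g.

Heat gained plus heat lost sum to zero:
fusion: m_ice L_f = 25.4×334 = 8483.6; warm the meltwater: 106.17 T; water cools: 1180×4.18×(T − 61.3) = 4932.4(T − 61.3)
5038.6 T = 302356 − 8483.6 = 293873
T ≈ 58.32 °C. Since T > 0 °C, the all-ice-melts assumption holds.

T_f ≈ 58.3 °C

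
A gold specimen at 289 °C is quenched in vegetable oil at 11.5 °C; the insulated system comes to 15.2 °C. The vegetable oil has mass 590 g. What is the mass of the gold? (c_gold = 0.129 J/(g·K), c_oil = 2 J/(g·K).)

m ≈ 124 g

Conservation of energy gives ΣQ = 0:
m·0.129·(15.2 − 289) + 590·2·(15.2 − 11.5) = 0
-35.32 m = -4366
m = -4366/-35.32 ≈ 123.6 g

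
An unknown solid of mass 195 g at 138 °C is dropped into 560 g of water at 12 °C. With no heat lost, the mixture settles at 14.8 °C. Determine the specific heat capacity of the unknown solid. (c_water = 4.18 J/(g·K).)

Heat lost by the unknown solid = heat gained by the water:
195·c·(138 − 14.8) = 560·4.18·(14.8 − 12)
24024 c = 6554.2  ⇒  c ≈ 0.2728 J/(g·K)

c ≈ 0.273 J/(g·K)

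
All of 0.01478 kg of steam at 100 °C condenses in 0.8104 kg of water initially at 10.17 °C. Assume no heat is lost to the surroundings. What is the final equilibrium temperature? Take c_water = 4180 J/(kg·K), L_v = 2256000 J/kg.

T_f ≈ 21.4 °C

Heat gained plus heat lost sum to zero:
latent heat released on condensation: 0.01478×2256000 = 33344; condensed water 100 °C→T: 61.78(T − 100); water warms: 0.8104×4180×(T − 10.17) = 3387.5(T − 10.17)
3449.3 T = 33344 + 6178 + 34451 = 73972
T ≈ 21.45 °C — below 100 °C, confirming all the steam condensed.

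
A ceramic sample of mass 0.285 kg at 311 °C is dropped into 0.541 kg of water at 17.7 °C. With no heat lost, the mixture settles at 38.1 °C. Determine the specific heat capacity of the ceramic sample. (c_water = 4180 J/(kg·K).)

Heat gained plus heat lost sum to zero:
0.285×c×(38.1 − 311) + 0.541×4180×(38.1 − 17.7) = 0
-77.78 c = -46132
c = -46132/-77.78 ≈ 593.1 J/(kg·K)

c ≈ 593 J/(kg·K)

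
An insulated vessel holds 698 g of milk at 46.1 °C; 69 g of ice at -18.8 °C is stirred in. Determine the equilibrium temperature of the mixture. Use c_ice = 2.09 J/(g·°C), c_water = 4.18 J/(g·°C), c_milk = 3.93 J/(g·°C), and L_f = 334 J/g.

Net heat exchanged in the isolated system is zero:
warm ice to 0 °C: 69·2.09·(0 − (-18.8)) = 2711.1
  melt ice: 69·334 = 23046
  warm the meltwater: 288.42 T
  milk cools: 698·3.93·(T − 46.1) = 2743.1(T − 46.1)
3031.6 T = 126459 − 25757 = 100702
T ≈ 33.22 °C — above 0 °C, consistent with complete melting.

T_f ≈ 33.2 °C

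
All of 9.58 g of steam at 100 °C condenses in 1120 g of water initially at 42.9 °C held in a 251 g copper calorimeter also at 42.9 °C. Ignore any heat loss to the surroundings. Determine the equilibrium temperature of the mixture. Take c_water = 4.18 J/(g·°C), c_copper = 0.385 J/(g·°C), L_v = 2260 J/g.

T_f ≈ 47.9 °C

Sum of m c ΔT and latent-heat terms is zero:
steam→water at 100 °C releases m L_v = 9.58·2260 = 21651
  condensate cools 100→T: 9.58·4.18·(T − 100) = 40.04(T − 100)
  water warms: 1120·4.18·(T − 42.9) = 4681.6(T − 42.9)
  copper cup: 251·0.385·(T − 42.9) = 96.64(T − 42.9)
4818.3 T = 21651 + 4004.4 + 204986 = 230642
T ≈ 47.87 °C (< 100 °C, so full condensation is consistent).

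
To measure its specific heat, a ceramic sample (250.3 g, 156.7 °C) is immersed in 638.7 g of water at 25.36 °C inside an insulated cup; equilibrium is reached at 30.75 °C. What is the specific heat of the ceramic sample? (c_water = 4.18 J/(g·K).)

Heat lost by the ceramic sample = heat gained by the water:
250.3×c×(156.7 − 30.75) = 638.7×4.18×(30.75 − 25.36)
31525 c = 14390  ⇒  c ≈ 0.4565 J/(g·K)

c ≈ 0.456 J/(g·K)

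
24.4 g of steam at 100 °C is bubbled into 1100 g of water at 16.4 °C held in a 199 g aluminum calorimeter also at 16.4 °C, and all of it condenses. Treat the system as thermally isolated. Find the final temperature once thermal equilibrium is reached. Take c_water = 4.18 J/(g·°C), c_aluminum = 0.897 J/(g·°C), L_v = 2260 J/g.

Net heat exchanged in the isolated system is zero:
latent heat released on condensation: 24.4×2260 = 55144; condensed water 100 °C→T: 101.99(T − 100); water warms: 1100×4.18×(T − 16.4) = 4598(T − 16.4); cup: 178.5(T − 16.4)
4878.5 T = 55144 + 10199 + 78335 = 143678
T ≈ 29.45 °C, under the boiling point, so the assumption holds.

T_f ≈ 29.5 °C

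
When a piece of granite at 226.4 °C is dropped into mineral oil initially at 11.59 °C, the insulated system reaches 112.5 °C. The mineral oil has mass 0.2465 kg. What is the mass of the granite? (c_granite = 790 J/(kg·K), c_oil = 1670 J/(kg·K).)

m ≈ 0.462 kg

Let T be the final temperature. ΣQ_i = 0:
m×790×(112.5 − 226.4) + 0.2465×1670×(112.5 − 11.59) = 0
-89981 m = -41540
m = -41540/-89981 ≈ 0.4617 kg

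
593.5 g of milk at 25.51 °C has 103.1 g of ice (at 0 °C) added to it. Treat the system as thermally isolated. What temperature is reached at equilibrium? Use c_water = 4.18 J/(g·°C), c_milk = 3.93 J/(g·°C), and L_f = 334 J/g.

T_f ≈ 9.1 °C

Sum of m c ΔT and latent-heat terms is zero:
latent heat to melt: 103.1×334 = 34435; warm the meltwater: 430.96 T; milk cools: 593.5×3.93×(T − 25.51) = 2332.5(T − 25.51)
2763.4 T = 59501 − 34435 = 25066
T ≈ 9.07 °C. Since T > 0 °C, the all-ice-melts assumption holds.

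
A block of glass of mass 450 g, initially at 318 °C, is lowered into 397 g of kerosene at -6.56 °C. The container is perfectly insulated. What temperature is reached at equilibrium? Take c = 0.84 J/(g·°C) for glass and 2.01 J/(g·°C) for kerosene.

T_f ≈ 97.8 °C

Heat lost by the glass equals heat gained by the kerosene:
450×0.84×(318 − T) = 397×2.01×(T − (-6.56))
378(318 − T) = 797.97(T − (-6.56))
1176 T = 114969  ⇒  T ≈ 97.77 °C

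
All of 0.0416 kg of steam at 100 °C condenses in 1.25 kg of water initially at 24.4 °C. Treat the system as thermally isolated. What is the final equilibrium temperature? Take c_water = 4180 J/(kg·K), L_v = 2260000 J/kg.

T_f ≈ 44.2 °C

Energy balance with sensible and latent terms:
steam→water at 100 °C releases m L_v = 0.0416×2260000 = 94016; condensed water 100 °C→T: 173.89(T − 100); water warms: 1.25×4180×(T − 24.4) = 5225(T − 24.4)
5398.9 T = 94016 + 17389 + 127490 = 238895
T ≈ 44.25 °C — below 100 °C, confirming all the steam condensed.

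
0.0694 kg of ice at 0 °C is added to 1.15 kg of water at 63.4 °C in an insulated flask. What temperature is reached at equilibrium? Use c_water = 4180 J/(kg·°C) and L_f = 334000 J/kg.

T_f ≈ 55.2 °C

Heat gained plus heat lost sum to zero:
melt ice: 0.0694×334000 = 23180
  meltwater 0→T: 0.0694×4180×T = 290.09 T
  water cools: 1.15×4180×(T − 63.4) = 4807(T − 63.4)
5097.1 T = 304764 − 23180 = 281584
T ≈ 55.24 °C — above 0 °C, consistent with complete melting.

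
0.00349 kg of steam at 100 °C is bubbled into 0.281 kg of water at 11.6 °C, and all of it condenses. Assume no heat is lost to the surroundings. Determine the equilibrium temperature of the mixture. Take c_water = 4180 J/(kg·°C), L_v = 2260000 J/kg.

T_f ≈ 19.3 °C

Net heat exchanged in the isolated system is zero:
steam→water at 100 °C releases m L_v = 0.00349·2260000 = 7887.4
  condensate cools 100→T: 0.00349·4180·(T − 100) = 14.59(T − 100)
  water warms: 0.281·4180·(T − 11.6) = 1174.6(T − 11.6)
1189.2 T = 7887.4 + 1458.8 + 13625 = 22971
T ≈ 19.32 °C, under the boiling point, so the assumption holds.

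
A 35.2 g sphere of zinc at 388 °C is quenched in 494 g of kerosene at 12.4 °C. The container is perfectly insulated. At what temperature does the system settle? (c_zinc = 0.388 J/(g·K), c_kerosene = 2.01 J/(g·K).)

T_f ≈ 17.5 °C

Heat lost by the zinc equals heat gained by the kerosene:
35.2*0.388*(388 − T) = 494*2.01*(T − 12.4)
13.66(388 − T) = 992.94(T − 12.4)
1006.6 T = 17612  ⇒  T ≈ 17.50 °C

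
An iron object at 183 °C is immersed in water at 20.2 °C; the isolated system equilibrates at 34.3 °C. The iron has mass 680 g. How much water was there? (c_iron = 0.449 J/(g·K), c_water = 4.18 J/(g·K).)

m ≈ 770 g

|Q_iron| = |Q_water|:
680·0.449·(183 − 34.3) = m·4.18·(34.3 − 20.2)
58.94 m = 45401  ⇒  m ≈ 770.3 g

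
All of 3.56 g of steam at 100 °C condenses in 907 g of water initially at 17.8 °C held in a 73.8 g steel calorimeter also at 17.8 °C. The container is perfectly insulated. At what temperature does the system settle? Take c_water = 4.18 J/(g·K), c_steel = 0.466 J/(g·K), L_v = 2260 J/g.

T_f ≈ 20.2 °C

Energy conservation, ΣQ = 0:
condense steam: −3.56×2260 = −8045.6; condensed water 100 °C→T: 14.88(T − 100); water warms: 907×4.18×(T − 17.8) = 3791.3(T − 17.8); cup: 34.39(T − 17.8)
3840.5 T = 8045.6 + 1488.1 + 68097 = 77630
T ≈ 20.21 °C (< 100 °C, so full condensation is consistent).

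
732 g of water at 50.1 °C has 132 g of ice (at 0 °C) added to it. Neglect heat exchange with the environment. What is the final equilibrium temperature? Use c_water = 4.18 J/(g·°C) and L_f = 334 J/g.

Taking heat into each body as positive, Σ m c ΔT = 0:
melt ice: 132·334 = 44088; meltwater 0→T: 132·4.18·T = 551.76 T; water: 3059.8(T − 50.1)
3611.5 T = 153294 − 44088 = 109206
T ≈ 30.24 °C — above 0 °C, consistent with complete melting.

T_f ≈ 30.2 °C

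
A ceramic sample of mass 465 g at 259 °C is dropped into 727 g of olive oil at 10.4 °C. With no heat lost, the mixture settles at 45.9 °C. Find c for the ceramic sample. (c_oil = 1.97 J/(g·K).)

Heat lost by the ceramic sample = heat gained by the oil:
465×c×(259 − 45.9) = 727×1.97×(45.9 − 10.4)
99092 c = 50843  ⇒  c ≈ 0.5131 J/(g·K)

c ≈ 0.513 J/(g·K)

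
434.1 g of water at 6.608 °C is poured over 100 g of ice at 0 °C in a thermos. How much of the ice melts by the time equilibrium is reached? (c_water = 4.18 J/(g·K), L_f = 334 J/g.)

m_melted ≈ 35.9 g

Water can give up m c ΔT = 434.1·4.18·6.608 = 11990 J before reaching 0 °C.
Fully melting the ice requires m_ice L_f = 100·334 = 33400 J.
Since 11990 < 33400 J, not all the ice melts; equilibrium is at 0 °C.
m_melt = 11990 / L_f = 35.9 g.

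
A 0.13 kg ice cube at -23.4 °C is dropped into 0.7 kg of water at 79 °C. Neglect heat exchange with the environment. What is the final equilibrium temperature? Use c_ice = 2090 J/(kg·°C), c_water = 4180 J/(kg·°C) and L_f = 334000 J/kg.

T_f ≈ 52.3 °C

Conservation of energy gives ΣQ = 0:
warm ice to 0 °C: 0.13×2090×(0 − (-23.4)) = 6357.8
  melt ice: 0.13×334000 = 43420
  meltwater 0→T: 0.13×4180×T = 543.4 T
  water: 2926(T − 79)
3469.4 T = 231154 − 49778 = 181376
T ≈ 52.28 °C — above 0 °C, consistent with complete melting.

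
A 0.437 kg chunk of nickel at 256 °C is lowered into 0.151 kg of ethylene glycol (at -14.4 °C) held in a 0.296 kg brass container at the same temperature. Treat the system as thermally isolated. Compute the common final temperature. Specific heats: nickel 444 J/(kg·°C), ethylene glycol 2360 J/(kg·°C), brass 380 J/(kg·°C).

T_f ≈ 64.7 °C

Setting the total heat transfer to zero:
0.437·444·(T − 256) + 0.151·2360·(T − (-14.4)) + 0.296·380·(T − (-14.4)) = 0
194.03(T − 256) + 356.36(T − (-14.4)) + 112.48(T − (-14.4)) = 0
(194.03 + 356.36 + 112.48) T = 194.03·256 + 356.36·(-14.4) + 112.48·(-14.4)
T = 42920 / 662.87 = 64.7 °C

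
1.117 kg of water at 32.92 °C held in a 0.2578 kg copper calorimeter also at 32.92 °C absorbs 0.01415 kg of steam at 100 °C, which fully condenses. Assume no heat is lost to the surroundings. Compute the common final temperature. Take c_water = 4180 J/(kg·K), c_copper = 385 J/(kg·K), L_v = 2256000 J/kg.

Heat gained plus heat lost sum to zero:
latent heat released on condensation: 0.01415×2256000 = 31922; condensed water 100 °C→T: 59.15(T − 100); water warms: 1.117×4180×(T − 32.92) = 4669.1(T − 32.92); cup: 99.25(T − 32.92)
4827.5 T = 31922 + 5914.7 + 156973 = 194810
T ≈ 40.35 °C (< 100 °C, so full condensation is consistent).

T_f ≈ 40.4 °C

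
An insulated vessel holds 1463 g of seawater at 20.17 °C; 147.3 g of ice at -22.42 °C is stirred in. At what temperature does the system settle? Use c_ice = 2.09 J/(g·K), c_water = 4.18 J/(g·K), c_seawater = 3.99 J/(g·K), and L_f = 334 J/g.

T_f ≈ 9.6 °C

Taking heat into each body as positive, Σ m c ΔT = 0:
ice -22.42→0 °C: 147.3·2.09·22.42 = 6902.2
  melt ice: 147.3·334 = 49198
  warm the meltwater: 615.71 T
  seawater: 5837.4(T − 20.17)
6453.1 T = 117740 − 56100 = 61639
T ≈ 9.55 °C — above 0 °C, consistent with complete melting.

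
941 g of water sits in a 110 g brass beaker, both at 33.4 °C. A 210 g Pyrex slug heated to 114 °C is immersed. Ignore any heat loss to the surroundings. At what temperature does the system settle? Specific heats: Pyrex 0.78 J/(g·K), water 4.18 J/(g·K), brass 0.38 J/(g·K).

T_f ≈ 36.6 °C

Energy conservation, ΣQ = 0:
210·0.78·(T − 114) + 941·4.18·(T − 33.4) + 110·0.38·(T − 33.4) = 0
163.8(T − 114) + 3933.4(T − 33.4) + 41.8(T − 33.4) = 0
(163.8 + 3933.4 + 41.8) T = 163.8·114 + 3933.4·33.4 + 41.8·33.4
T = 151444 / 4139 = 36.6 °C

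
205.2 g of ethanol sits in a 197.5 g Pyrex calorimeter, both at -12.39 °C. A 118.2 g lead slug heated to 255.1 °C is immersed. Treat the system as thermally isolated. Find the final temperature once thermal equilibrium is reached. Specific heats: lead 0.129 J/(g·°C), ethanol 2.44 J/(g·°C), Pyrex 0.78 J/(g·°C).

T_f ≈ -6.3 °C

T_f is the heat-capacity-weighted average of the initial temperatures:
T_f = (15.25×255.1 + 500.69×(-12.39) + 154.05×(-12.39)) / (15.25 + 500.69 + 154.05)
    = -4222.5 / 669.99 ≈ -6.30 °C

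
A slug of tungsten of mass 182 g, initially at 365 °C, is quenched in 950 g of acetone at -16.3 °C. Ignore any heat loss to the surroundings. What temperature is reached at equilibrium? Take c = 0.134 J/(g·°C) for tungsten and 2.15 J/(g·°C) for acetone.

T_f ≈ -11.8 °C

|Q_tungsten| = |Q_acetone|:
182×0.134×(365 − T) = 950×2.15×(T − (-16.3))
24.39(365 − T) = 2042.5(T − (-16.3))
2066.9 T = -24391  ⇒  T ≈ -11.80 °C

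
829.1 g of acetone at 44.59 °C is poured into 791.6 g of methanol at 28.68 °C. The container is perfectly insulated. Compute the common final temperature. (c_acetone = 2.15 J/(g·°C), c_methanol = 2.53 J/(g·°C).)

T_f ≈ 36.2 °C

Setting the total heat transfer to zero:
829.1·2.15·(T − 44.59) + 791.6·2.53·(T − 28.68) = 0
(1782.6 + 2002.7) T = 1782.6·44.59 + 2002.7·28.68
T ≈ 36.17 °C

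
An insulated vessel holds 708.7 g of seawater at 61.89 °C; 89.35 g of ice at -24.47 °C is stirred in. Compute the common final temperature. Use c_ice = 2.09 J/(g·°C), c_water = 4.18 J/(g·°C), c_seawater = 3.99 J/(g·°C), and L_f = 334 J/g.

Taking heat into each body as positive, Σ m c ΔT = 0:
ice -24.47→0 °C: 89.35·2.09·24.47 = 4569.6; latent heat to melt: 89.35·334 = 29843; meltwater 0→T: 89.35·4.18·T = 373.48 T; seawater: 2827.7(T − 61.89)
3201.2 T = 175007 − 34412 = 140595
T ≈ 43.92 °C (positive, so assuming full melt was valid).

T_f ≈ 43.9 °C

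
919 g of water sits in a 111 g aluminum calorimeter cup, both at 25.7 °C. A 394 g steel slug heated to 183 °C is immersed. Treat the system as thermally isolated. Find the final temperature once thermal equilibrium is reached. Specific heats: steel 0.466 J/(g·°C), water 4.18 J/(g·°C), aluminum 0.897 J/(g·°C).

Heat gained plus heat lost sum to zero:
394×0.466×(T − 183) + 919×4.18×(T − 25.7) + 111×0.897×(T − 25.7) = 0
183.6(T − 183) + 3841.4(T − 25.7) + 99.57(T − 25.7) = 0
(183.6 + 3841.4 + 99.57) T = 183.6×183 + 3841.4×25.7 + 99.57×25.7
T = 134883/4124.6 ≈ 32.70 °C

T_f ≈ 32.7 °C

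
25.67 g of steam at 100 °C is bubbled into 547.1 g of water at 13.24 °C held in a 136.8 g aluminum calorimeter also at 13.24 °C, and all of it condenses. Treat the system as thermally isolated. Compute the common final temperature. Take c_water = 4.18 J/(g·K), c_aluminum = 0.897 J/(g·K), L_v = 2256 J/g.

T_f ≈ 39.9 °C

Heat gained plus heat lost sum to zero:
latent heat released on condensation: 25.67·2256 = 57912
  condensed water 100 °C→T: 107.3(T − 100)
  water warms: 547.1·4.18·(T − 13.24) = 2286.9(T − 13.24)
  aluminum cup: 136.8·0.897·(T − 13.24) = 122.71(T − 13.24)
2516.9 T = 57912 + 10730 + 31903 = 100545
T ≈ 39.95 °C — below 100 °C, confirming all the steam condensed.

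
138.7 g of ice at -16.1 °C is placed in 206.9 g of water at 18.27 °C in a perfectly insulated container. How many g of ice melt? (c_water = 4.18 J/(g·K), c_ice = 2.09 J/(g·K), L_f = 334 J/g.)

m_melted ≈ 33.3 g

Cooling the water to 0 °C releases 206.9×4.18×18.27 = 15801 J.
Warming the ice to 0 °C takes 138.7×2.09×16.1 = 4667.1 J, leaving 11134 J for melting.
Fully melting the ice requires m_ice L_f = 138.7×334 = 46326 J.
That's not enough to melt it all — equilibrium is at 0 °C with ice remaining.
m_melted×334 = 11134  ⇒  m_melted ≈ 33.33 g.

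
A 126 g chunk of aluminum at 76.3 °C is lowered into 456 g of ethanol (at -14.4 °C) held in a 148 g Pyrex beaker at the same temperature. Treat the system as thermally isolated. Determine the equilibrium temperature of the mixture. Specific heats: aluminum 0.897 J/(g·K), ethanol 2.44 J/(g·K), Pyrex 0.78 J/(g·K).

T_f ≈ -6.8 °C

Taking heat into each body as positive, Σ m c ΔT = 0:
126*0.897*(T − 76.3) + 456*2.44*(T − (-14.4)) + 148*0.78*(T − (-14.4)) = 0
(113.02 + 1112.6 + 115.44) T = 113.02*76.3 + 1112.6*(-14.4) + 115.44*(-14.4)
T ≈ -6.76 °C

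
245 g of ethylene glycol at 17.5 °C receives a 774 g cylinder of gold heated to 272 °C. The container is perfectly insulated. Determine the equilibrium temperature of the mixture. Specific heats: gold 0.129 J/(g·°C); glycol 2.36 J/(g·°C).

T_f ≈ 55.0 °C

Heat gained plus heat lost sum to zero:
774*0.129*(T − 272) + 245*2.36*(T − 17.5) = 0
99.85(T − 272) + 578.2(T − 17.5) = 0
(99.85 + 578.2) T = 99.85*272 + 578.2*17.5
T ≈ 54.98 °C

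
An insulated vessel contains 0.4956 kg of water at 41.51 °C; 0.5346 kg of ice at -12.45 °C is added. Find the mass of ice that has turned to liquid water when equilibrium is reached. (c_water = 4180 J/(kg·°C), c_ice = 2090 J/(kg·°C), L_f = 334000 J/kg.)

Cooling the water to 0 °C releases 0.4956×4180×41.51 = 85992 J.
Warming the ice to 0 °C takes 0.5346×2090×12.45 = 13911 J, leaving 72082 J for melting.
Melting all 0.5346 kg of ice would need 0.5346×334000 = 178556 J.
72082 J < 178556 J, so only part of the ice melts and the system sits at 0 °C.
m_melted×334000 = 72082  ⇒  m_melted ≈ 0.2158 kg.

m_melted ≈ 0.216 kg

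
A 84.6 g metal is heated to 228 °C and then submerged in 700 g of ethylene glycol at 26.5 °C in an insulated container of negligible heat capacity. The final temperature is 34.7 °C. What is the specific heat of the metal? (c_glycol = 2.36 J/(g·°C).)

c ≈ 0.828 J/(g·°C)

Heat lost by the metal = heat gained by the glycol:
84.6×c×(228 − 34.7) = 700×2.36×(34.7 − 26.5)
16353 c = 13546  ⇒  c ≈ 0.8284 J/(g·°C)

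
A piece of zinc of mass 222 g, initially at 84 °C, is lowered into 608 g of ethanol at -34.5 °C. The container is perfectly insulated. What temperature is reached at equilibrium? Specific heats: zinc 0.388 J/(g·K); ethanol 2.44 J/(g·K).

T_f ≈ -28.0 °C

Net heat exchanged in the isolated system is zero:
222·0.388·(T − 84) + 608·2.44·(T − (-34.5)) = 0
86.14(T − 84) + 1483.5(T − (-34.5)) = 0
1569.7 T = -43946
T = -43946 / 1569.7 = -28 °C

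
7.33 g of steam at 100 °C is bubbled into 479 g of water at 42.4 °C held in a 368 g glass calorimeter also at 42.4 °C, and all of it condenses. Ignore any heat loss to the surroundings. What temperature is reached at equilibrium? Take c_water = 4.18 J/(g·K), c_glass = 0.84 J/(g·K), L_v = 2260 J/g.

T_f ≈ 50.2 °C

Setting the total heat transfer to zero:
latent heat released on condensation: 7.33·2260 = 16566; condensed water 100 °C→T: 30.64(T − 100); water warms: 479·4.18·(T − 42.4) = 2002.2(T − 42.4); glass cup: 368·0.84·(T − 42.4) = 309.12(T − 42.4)
2342 T = 16566 + 3063.9 + 98001 = 117631
T ≈ 50.23 °C (< 100 °C, so full condensation is consistent).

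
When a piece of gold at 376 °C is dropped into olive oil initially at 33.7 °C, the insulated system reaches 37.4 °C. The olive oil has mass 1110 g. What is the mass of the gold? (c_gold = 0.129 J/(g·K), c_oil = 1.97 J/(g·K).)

|Q_gold| = |Q_oil|:
m×0.129×(376 − 37.4) = 1110×1.97×(37.4 − 33.7)
43.68 m = 8090.8  ⇒  m ≈ 185.2 g

m ≈ 185 g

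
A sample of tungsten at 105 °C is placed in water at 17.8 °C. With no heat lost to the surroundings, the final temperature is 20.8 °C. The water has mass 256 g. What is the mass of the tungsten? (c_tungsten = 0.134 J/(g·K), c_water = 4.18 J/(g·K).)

Heat lost by the tungsten = heat gained by the water:
m×0.134×(105 − 20.8) = 256×4.18×(20.8 − 17.8)
11.28 m = 3210.2  ⇒  m ≈ 284.5 g

m ≈ 285 g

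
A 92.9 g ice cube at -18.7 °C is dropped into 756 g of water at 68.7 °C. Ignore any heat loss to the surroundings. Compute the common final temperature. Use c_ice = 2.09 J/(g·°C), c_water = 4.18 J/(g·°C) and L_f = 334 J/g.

T_f ≈ 51.4 °C

Setting the total heat transfer to zero:
ice -18.7→0 °C: 92.9×2.09×18.7 = 3630.8; latent heat to melt: 92.9×334 = 31029; meltwater 0→T: 92.9×4.18×T = 388.32 T; water: 3160.1(T − 68.7)
3548.4 T = 217097 − 34659 = 182438
T ≈ 51.41 °C (positive, so assuming full melt was valid).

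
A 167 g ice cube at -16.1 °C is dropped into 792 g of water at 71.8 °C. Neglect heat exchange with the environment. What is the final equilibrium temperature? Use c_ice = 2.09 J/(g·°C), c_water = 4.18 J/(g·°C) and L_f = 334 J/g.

T_f ≈ 44.0 °C

Sum of m c ΔT and latent-heat terms is zero:
ice -16.1→0 °C: 167·2.09·16.1 = 5619.4
  fusion: m_ice L_f = 167·334 = 55778
  warm the meltwater: 698.06 T
  water: 3310.6(T − 71.8)
4008.6 T = 237698 − 61397 = 176301
T ≈ 43.98 °C (positive, so assuming full melt was valid).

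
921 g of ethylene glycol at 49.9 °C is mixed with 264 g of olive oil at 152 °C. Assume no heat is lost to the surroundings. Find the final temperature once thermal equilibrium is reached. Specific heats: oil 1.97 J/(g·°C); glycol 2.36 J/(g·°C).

T_f ≈ 69.6 °C

|Q_oil| = |Q_glycol|:
264·1.97·(152 − T) = 921·2.36·(T − 49.9)
520.08(152 − T) = 2173.6(T − 49.9)
2693.6 T = 187513  ⇒  T ≈ 69.61 °C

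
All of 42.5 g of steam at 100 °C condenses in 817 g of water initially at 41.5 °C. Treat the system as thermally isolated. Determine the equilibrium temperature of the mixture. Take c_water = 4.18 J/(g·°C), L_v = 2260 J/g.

T_f ≈ 71.1 °C

Setting the total heat transfer to zero:
condense steam: −42.5·2260 = −96050
  condensate cools 100→T: 42.5·4.18·(T − 100) = 177.65(T − 100)
  original water: 3415.1(T − 41.5)
3592.7 T = 96050 + 17765 + 141725 = 255540
T ≈ 71.13 °C (< 100 °C, so full condensation is consistent).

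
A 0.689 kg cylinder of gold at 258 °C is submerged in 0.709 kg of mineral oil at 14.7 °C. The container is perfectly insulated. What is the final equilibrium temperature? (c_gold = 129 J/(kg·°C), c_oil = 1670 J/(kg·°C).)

T_f ≈ 31.7 °C

Set heat shed by the hot body equal to heat absorbed by the cold body:
0.689*129*(258 − T) = 0.709*1670*(T − 14.7)
88.88(258 − T) = 1184(T − 14.7)
1272.9 T = 40337  ⇒  T ≈ 31.69 °C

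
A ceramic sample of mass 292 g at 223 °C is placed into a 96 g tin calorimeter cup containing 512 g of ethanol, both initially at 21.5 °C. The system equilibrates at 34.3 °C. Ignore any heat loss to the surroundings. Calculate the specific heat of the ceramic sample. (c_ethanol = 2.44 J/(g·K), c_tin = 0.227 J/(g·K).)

Net heat exchanged in the isolated system is zero:
292·c·(34.3 − 223) + 512·2.44·(34.3 − 21.5) + 96·0.227·(34.3 − 21.5) = 0
-55100 c = -16270
c = -16270/-55100 ≈ 0.2953 J/(g·K)

c ≈ 0.295 J/(g·K)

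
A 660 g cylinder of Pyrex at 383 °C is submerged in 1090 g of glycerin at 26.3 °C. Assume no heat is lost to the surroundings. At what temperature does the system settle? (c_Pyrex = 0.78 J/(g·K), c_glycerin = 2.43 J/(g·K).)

T_f ≈ 84.3 °C

Conservation of energy gives ΣQ = 0:
660*0.78*(T − 383) + 1090*2.43*(T − 26.3) = 0
514.8(T − 383) + 2648.7(T − 26.3) = 0
3163.5 T = 266829
T = 266829/3163.5 ≈ 84.35 °C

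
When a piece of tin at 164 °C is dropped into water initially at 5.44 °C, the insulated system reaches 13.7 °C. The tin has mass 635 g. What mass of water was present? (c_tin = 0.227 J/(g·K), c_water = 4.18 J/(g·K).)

|Q_tin| = |Q_water|:
635×0.227×(164 − 13.7) = m×4.18×(13.7 − 5.44)
34.53 m = 21665  ⇒  m ≈ 627.5 g

m ≈ 627 g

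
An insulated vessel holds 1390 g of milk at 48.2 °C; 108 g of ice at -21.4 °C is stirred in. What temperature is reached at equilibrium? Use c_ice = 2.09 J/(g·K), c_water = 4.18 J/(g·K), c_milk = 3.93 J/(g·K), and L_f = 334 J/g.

T_f ≈ 37.6 °C

Energy conservation, ΣQ = 0:
ice -21.4→0 °C: 108×2.09×21.4 = 4830.4
  melt ice: 108×334 = 36072
  warm the meltwater: 451.44 T
  milk cools: 1390×3.93×(T − 48.2) = 5462.7(T − 48.2)
5914.1 T = 263302 − 40902 = 222400
T ≈ 37.60 °C — above 0 °C, consistent with complete melting.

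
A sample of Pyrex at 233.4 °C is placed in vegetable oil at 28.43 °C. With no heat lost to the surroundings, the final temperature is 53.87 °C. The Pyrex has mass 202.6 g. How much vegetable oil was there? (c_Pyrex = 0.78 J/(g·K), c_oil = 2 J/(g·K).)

Heat lost by the Pyrex = heat gained by the oil:
202.6·0.78·(233.4 − 53.87) = m·2·(53.87 − 28.43)
50.88 m = 28371  ⇒  m ≈ 557.6 g

m ≈ 558 g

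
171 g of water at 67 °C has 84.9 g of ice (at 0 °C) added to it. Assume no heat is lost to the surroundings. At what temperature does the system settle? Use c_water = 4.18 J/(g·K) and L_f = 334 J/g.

T_f ≈ 18.3 °C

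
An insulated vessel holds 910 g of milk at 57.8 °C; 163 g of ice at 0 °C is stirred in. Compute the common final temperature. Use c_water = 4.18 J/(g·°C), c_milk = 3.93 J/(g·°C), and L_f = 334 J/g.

T_f ≈ 35.8 °C

Energy balance with sensible and latent terms:
latent heat to melt: 163·334 = 54442
  meltwater 0→T: 163·4.18·T = 681.34 T
  milk cools: 910·3.93·(T − 57.8) = 3576.3(T − 57.8)
4257.6 T = 206710 − 54442 = 152268
T ≈ 35.76 °C (positive, so assuming full melt was valid).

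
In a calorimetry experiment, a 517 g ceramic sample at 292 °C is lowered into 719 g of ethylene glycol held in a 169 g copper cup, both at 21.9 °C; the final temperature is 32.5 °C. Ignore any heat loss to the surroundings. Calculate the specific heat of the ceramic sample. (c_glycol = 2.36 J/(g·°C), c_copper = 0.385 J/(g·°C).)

Let T be the final temperature. ΣQ_i = 0:
517×c×(32.5 − 292) + 719×2.36×(32.5 − 21.9) + 169×0.385×(32.5 − 21.9) = 0
-134162 c = -18676
c = -18676/-134162 ≈ 0.1392 J/(g·°C)

c ≈ 0.139 J/(g·°C)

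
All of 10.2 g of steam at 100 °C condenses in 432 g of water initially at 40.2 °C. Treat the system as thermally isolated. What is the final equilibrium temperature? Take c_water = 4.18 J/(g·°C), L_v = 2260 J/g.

T_f ≈ 54.1 °C

Net heat exchanged in the isolated system is zero:
condense steam: −10.2×2260 = −23052
  condensed water 100 °C→T: 42.64(T − 100)
  water warms: 432×4.18×(T − 40.2) = 1805.8(T − 40.2)
1848.4 T = 23052 + 4263.6 + 72592 = 99907
T ≈ 54.05 °C, under the boiling point, so the assumption holds.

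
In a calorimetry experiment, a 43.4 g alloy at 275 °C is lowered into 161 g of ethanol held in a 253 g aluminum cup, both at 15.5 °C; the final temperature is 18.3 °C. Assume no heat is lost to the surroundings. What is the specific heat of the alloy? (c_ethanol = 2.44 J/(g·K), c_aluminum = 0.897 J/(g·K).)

Energy conservation, ΣQ = 0:
43.4·c·(18.3 − 275) + 161·2.44·(18.3 − 15.5) + 253·0.897·(18.3 − 15.5) = 0
-11141 c = -1735.4
c = -1735.4/-11141 ≈ 0.1558 J/(g·K)

c ≈ 0.156 J/(g·K)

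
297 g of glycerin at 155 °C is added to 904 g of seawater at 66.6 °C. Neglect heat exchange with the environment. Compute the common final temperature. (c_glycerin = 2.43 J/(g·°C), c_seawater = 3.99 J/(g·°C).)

T_f ≈ 81.3 °C

Set heat shed by the hot body equal to heat absorbed by the cold body:
297·2.43·(155 − T) = 904·3.99·(T − 66.6)
721.71(155 − T) = 3607(T − 66.6)
4328.7 T = 352089  ⇒  T ≈ 81.34 °C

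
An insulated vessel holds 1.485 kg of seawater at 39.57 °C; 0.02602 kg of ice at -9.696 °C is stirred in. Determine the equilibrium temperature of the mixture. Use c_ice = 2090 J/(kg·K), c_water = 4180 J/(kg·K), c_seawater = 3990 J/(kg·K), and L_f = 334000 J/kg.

T_f ≈ 37.3 °C

Energy balance with sensible and latent terms:
warm ice to 0 °C: 0.02602·2090·(0 − (-9.696)) = 527.29
  fusion: m_ice L_f = 0.02602·334000 = 8690.7
  warm the meltwater: 108.76 T
  seawater cools: 1.485·3990·(T − 39.57) = 5925.2(T − 39.57)
6033.9 T = 234458 − 9218 = 225240
T ≈ 37.33 °C (positive, so assuming full melt was valid).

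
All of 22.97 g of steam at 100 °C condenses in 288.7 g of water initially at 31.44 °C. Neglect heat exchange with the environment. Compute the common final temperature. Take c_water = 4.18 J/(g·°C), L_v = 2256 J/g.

T_f ≈ 76.3 °C

Setting the total heat transfer to zero:
steam→water at 100 °C releases m L_v = 22.97·2256 = 51820
  condensate cools 100→T: 22.97·4.18·(T − 100) = 96.01(T − 100)
  original water: 1206.8(T − 31.44)
1302.8 T = 51820 + 9601.5 + 37941 = 99363
T ≈ 76.27 °C (< 100 °C, so full condensation is consistent).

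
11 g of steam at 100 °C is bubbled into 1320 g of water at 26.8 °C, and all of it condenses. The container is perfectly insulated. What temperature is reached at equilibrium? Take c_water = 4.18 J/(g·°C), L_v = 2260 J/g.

T_f ≈ 31.9 °C

Energy balance with sensible and latent terms:
steam→water at 100 °C releases m L_v = 11×2260 = 24860; condensed water 100 °C→T: 45.98(T − 100); original water: 5517.6(T − 26.8)
5563.6 T = 24860 + 4598 + 147872 = 177330
T ≈ 31.87 °C — below 100 °C, confirming all the steam condensed.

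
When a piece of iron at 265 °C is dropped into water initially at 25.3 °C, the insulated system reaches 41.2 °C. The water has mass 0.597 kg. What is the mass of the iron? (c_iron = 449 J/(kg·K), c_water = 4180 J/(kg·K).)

m ≈ 0.395 kg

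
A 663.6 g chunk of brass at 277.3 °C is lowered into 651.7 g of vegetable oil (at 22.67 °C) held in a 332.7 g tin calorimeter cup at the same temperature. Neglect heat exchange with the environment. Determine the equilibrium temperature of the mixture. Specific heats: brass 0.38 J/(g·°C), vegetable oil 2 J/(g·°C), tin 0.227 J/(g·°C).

Conservation of energy gives ΣQ = 0:
663.6×0.38×(T − 277.3) + 651.7×2×(T − 22.67) + 332.7×0.227×(T − 22.67) = 0
1631.1 T = 101186
T ≈ 62.04 °C

T_f ≈ 62.0 °C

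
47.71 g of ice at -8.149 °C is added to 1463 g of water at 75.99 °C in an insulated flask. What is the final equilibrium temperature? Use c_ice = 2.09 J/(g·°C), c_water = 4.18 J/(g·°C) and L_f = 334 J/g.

T_f ≈ 70.9 °C

Conservation of energy gives ΣQ = 0:
warm ice to 0 °C: 47.71×2.09×(0 − (-8.149)) = 812.57
  fusion: m_ice L_f = 47.71×334 = 15935
  meltwater 0→T: 47.71×4.18×T = 199.43 T
  water: 6115.3(T − 75.99)
6314.8 T = 464705 − 16748 = 447957
T ≈ 70.94 °C. Since T > 0 °C, the all-ice-melts assumption holds.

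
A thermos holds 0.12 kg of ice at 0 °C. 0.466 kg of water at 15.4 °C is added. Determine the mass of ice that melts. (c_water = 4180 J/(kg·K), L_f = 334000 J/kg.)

m_melted ≈ 0.0898 kg

Heat available from the water dropping to 0 °C: 0.466×4180×15.4 = 29997 J.
To melt every bit of ice: 0.12×334000 = 40080 J.
That's not enough to melt it all — equilibrium is at 0 °C with ice remaining.
m_melt = 29997 / L_f = 0.08981 kg.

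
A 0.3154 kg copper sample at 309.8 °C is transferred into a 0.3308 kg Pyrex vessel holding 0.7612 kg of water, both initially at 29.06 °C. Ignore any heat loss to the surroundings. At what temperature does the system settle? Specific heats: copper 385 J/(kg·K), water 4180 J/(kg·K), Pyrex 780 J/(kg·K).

T_f ≈ 38.6 °C

Conservation of energy gives ΣQ = 0:
0.3154*385*(T − 309.8) + 0.7612*4180*(T − 29.06) + 0.3308*780*(T − 29.06) = 0
121.43(T − 309.8) + 3181.8(T − 29.06) + 258.02(T − 29.06) = 0
(121.43 + 3181.8 + 258.02) T = 121.43*309.8 + 3181.8*29.06 + 258.02*29.06
T = 137580 / 3561.3 = 38.6 °C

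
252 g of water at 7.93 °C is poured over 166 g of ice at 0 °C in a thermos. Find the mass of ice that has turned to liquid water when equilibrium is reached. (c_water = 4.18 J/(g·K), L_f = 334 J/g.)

Cooling the water to 0 °C releases 252×4.18×7.93 = 8353.1 J.
Fully melting the ice requires m_ice L_f = 166×334 = 55444 J.
8353.1 J < 55444 J, so only part of the ice melts and the system sits at 0 °C.
m_melted×334 = 8353.1  ⇒  m_melted ≈ 25.01 g.

m_melted ≈ 25 g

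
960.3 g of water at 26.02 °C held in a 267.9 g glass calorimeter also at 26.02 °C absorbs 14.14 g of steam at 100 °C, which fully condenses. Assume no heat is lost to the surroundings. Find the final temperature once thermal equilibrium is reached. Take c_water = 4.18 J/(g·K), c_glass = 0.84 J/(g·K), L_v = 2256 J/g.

Energy balance with sensible and latent terms:
latent heat released on condensation: 14.14·2256 = 31900
  condensed water 100 °C→T: 59.11(T − 100)
  water warms: 960.3·4.18·(T − 26.02) = 4014.1(T − 26.02)
  glass cup: 267.9·0.84·(T − 26.02) = 225.04(T − 26.02)
4298.2 T = 31900 + 5910.5 + 110301 = 148111
T ≈ 34.46 °C, under the boiling point, so the assumption holds.

T_f ≈ 34.5 °C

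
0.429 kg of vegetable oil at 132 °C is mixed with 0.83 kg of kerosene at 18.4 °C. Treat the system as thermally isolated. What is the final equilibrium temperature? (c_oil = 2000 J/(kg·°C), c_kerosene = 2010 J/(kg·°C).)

Let T be the final temperature. ΣQ_i = 0:
0.429*2000*(T − 132) + 0.83*2010*(T − 18.4) = 0
(858 + 1668.3) T = 858*132 + 1668.3*18.4
T ≈ 56.98 °C

T_f ≈ 57.0 °C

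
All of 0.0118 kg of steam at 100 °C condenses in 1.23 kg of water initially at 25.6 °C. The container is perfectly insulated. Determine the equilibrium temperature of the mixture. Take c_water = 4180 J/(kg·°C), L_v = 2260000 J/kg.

T_f ≈ 31.4 °C

Conservation of energy gives ΣQ = 0:
steam→water at 100 °C releases m L_v = 0.0118×2260000 = 26668
  condensate cools 100→T: 0.0118×4180×(T − 100) = 49.32(T − 100)
  water warms: 1.23×4180×(T − 25.6) = 5141.4(T − 25.6)
5190.7 T = 26668 + 4932.4 + 131620 = 163220
T ≈ 31.44 °C (< 100 °C, so full condensation is consistent).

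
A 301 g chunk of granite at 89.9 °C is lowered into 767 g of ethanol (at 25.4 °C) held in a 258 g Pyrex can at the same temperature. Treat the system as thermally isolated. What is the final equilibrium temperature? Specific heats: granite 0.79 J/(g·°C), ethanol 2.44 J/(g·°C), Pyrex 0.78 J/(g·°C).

Net heat exchanged in the isolated system is zero:
301*0.79*(T − 89.9) + 767*2.44*(T − 25.4) + 258*0.78*(T − 25.4) = 0
237.79(T − 89.9) + 1871.5(T − 25.4) + 201.24(T − 25.4) = 0
(237.79 + 1871.5 + 201.24) T = 237.79*89.9 + 1871.5*25.4 + 201.24*25.4
T = 74024/2310.5 ≈ 32.04 °C

T_f ≈ 32.0 °C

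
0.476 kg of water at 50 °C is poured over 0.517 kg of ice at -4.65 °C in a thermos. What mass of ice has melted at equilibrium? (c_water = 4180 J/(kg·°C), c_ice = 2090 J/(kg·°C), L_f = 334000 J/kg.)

m_melted ≈ 0.283 kg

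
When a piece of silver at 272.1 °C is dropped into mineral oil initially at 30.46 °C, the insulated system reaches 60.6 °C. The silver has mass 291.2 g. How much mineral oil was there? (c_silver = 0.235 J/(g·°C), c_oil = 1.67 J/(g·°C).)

m ≈ 288 g

|Q_silver| = |Q_oil|:
291.2·0.235·(272.1 − 60.6) = m·1.67·(60.6 − 30.46)
50.33 m = 14473  ⇒  m ≈ 287.5 g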